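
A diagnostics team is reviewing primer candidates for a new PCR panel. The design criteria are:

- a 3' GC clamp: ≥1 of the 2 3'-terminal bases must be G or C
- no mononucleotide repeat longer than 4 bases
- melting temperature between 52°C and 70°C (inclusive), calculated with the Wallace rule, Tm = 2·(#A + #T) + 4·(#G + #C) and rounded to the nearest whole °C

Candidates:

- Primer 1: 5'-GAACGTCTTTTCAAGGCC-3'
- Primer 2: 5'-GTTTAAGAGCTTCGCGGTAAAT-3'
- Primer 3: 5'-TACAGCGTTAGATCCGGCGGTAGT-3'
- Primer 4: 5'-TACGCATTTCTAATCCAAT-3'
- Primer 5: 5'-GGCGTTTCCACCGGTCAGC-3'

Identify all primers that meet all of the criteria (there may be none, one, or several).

Primer 1 (18 nt, A=4 T=5 G=4 C=5): 3' end CC has 2 G/C ✓; longest run = 4 ✓; Tm = 2·9 + 4·9 = 54°C ✓ — passes.
Primer 2 (22 nt, A=6 T=7 G=6 C=3): 3' end AT has 0 G/C, need ≥1 ✗; longest run = 3 ✓; Tm = 2·13 + 4·9 = 62°C ✓ — fails.
Primer 3 (24 nt, A=5 T=6 G=8 C=5): 3' end GT has 1 G/C ✓; longest run = 2 ✓; Tm = 2·11 + 4·13 = 74°C, outside 52–70°C ✗ — fails.
Primer 4 (19 nt, A=6 T=7 G=1 C=5): 3' end AT has 0 G/C, need ≥1 ✗; longest run = 3 ✓; Tm = 2·13 + 4·6 = 50°C, outside 52–70°C ✗ — fails.
Primer 5 (19 nt, A=2 T=4 G=6 C=7): 3' end GC has 2 G/C ✓; longest run = 3 ✓; Tm = 2·6 + 4·13 = 64°C ✓ — passes.

Primer 1 and Primer 5.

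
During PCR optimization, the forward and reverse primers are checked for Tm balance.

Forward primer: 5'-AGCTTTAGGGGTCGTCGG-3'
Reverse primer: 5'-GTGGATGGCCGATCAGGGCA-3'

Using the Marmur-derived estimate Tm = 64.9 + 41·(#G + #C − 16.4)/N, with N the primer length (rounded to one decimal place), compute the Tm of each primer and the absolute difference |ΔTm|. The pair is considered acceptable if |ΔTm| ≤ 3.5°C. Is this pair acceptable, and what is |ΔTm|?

Forward: G+C = 11, N = 18 → Tm = 64.9 + 41·(11 − 16.4)/18 = 52.6°C.
Reverse: G+C = 13, N = 20 → Tm = 64.9 + 41·(13 − 16.4)/20 = 57.9°C.
|ΔTm| = |52.6 − 57.9| = 5.3°C, > 3.5°C.

|ΔTm| = 5.3°C; the pair is not acceptable.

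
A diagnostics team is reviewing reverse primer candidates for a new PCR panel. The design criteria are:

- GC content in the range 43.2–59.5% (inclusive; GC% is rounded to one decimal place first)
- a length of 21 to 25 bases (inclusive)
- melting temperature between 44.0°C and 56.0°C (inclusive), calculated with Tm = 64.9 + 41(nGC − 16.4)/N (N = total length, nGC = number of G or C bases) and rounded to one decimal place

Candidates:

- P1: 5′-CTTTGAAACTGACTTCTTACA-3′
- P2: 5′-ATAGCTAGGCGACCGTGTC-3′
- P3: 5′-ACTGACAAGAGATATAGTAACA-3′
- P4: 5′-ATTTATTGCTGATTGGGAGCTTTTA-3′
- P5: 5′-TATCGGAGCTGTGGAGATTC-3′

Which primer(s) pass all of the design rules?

None of the candidates satisfy all criteria.

P1 (21 nt, A=6 T=8 G=2 C=5): GC 7/21 = 33.3%, outside 43.2–59.5% ✗; length 21 ✓; Tm = 64.9 + 41·(7 − 16.4)/21 = 46.5°C ✓ — fails.
P2 (19 nt, A=4 T=4 G=6 C=5): GC 11/19 = 57.9% ✓; length 19, outside 21–25 ✗; Tm = 64.9 + 41·(11 − 16.4)/19 = 53.2°C ✓ — fails.
P3 (22 nt, A=11 T=4 G=4 C=3): GC 7/22 = 31.8%, outside 43.2–59.5% ✗; length 22 ✓; Tm = 64.9 + 41·(7 − 16.4)/22 = 47.4°C ✓ — fails.
P4 (25 nt, A=5 T=12 G=6 C=2): GC 8/25 = 32.0%, outside 43.2–59.5% ✗; length 25 ✓; Tm = 64.9 + 41·(8 − 16.4)/25 = 51.1°C ✓ — fails.
P5 (20 nt, A=4 T=6 G=7 C=3): GC 10/20 = 50.0% ✓; length 20, outside 21–25 ✗; Tm = 64.9 + 41·(10 − 16.4)/20 = 51.8°C ✓ — fails.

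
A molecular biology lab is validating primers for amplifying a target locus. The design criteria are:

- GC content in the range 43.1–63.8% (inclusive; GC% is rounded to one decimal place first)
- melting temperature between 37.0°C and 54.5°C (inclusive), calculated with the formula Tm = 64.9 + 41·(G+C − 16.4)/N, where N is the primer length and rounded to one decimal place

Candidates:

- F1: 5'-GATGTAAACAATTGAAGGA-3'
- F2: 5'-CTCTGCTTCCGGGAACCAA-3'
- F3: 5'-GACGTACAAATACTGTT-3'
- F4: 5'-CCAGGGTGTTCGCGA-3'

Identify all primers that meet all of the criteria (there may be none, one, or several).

F1 (19 nt, A=9 T=4 G=5 C=1): GC 6/19 = 31.6%, outside 43.1–63.8% ✗; Tm = 64.9 + 41·(6 − 16.4)/19 = 42.5°C ✓ — fails.
F2 (19 nt, A=4 T=4 G=4 C=7): GC 11/19 = 57.9% ✓; Tm = 64.9 + 41·(11 − 16.4)/19 = 53.2°C ✓ — passes.
F3 (17 nt, A=6 T=5 G=3 C=3): GC 6/17 = 35.3%, outside 43.1–63.8% ✗; Tm = 64.9 + 41·(6 − 16.4)/17 = 39.8°C ✓ — fails.
F4 (15 nt, A=2 T=3 G=6 C=4): GC 10/15 = 66.7%, outside 43.1–63.8% ✗; Tm = 64.9 + 41·(10 − 16.4)/15 = 47.4°C ✓ — fails.

F2 only.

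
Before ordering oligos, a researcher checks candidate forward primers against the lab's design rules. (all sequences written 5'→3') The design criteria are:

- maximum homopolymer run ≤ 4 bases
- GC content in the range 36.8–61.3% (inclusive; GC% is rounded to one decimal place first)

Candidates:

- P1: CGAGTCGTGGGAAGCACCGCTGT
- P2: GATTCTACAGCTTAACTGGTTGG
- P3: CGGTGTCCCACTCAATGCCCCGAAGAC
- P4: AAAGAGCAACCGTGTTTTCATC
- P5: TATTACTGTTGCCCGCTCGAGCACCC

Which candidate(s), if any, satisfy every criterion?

P1 (23 nt, A=4 T=4 G=9 C=6): longest run = 3 ✓; GC 15/23 = 65.2%, outside 36.8–61.3% ✗ — fails.
P2 (23 nt, A=5 T=8 G=6 C=4): longest run = 2 ✓; GC 10/23 = 43.5% ✓ — passes.
P3 (27 nt, A=6 T=4 G=6 C=11): longest run = 4 ✓; GC 17/27 = 63.0%, outside 36.8–61.3% ✗ — fails.
P4 (22 nt, A=7 T=6 G=4 C=5): longest run = 4 ✓; GC 9/22 = 40.9% ✓ — passes.
P5 (26 nt, A=4 T=7 G=5 C=10): longest run = 3 ✓; GC 15/26 = 57.7% ✓ — passes.

P2, P4 and P5.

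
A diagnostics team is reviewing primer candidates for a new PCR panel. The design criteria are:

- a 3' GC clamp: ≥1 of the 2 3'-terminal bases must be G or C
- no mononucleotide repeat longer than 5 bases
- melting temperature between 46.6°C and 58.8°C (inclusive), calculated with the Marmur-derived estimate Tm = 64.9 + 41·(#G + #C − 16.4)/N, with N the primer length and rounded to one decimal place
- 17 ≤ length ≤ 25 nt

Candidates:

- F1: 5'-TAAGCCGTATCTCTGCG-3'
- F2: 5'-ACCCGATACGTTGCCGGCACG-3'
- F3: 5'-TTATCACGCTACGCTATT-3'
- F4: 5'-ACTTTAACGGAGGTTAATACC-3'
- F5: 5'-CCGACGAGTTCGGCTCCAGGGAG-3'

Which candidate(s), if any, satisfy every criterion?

F1 (17 nt, A=3 T=5 G=4 C=5): 3' end CG has 2 G/C ✓; longest run = 2 ✓; Tm = 64.9 + 41·(9 − 16.4)/17 = 47.1°C ✓; length 17 ✓ — passes.
F2 (21 nt, A=4 T=3 G=6 C=8): 3' end CG has 2 G/C ✓; longest run = 3 ✓; Tm = 64.9 + 41·(14 − 16.4)/21 = 60.2°C, outside 46.6–58.8°C ✗; length 21 ✓ — fails.
F3 (18 nt, A=4 T=7 G=2 C=5): 3' end TT has 0 G/C, need ≥1 ✗; longest run = 2 ✓; Tm = 64.9 + 41·(7 − 16.4)/18 = 43.5°C, outside 46.6–58.8°C ✗; length 18 ✓ — fails.
F4 (21 nt, A=7 T=6 G=4 C=4): 3' end CC has 2 G/C ✓; longest run = 3 ✓; Tm = 64.9 + 41·(8 − 16.4)/21 = 48.5°C ✓; length 21 ✓ — passes.
F5 (23 nt, A=4 T=3 G=9 C=7): 3' end AG has 1 G/C ✓; longest run = 3 ✓; Tm = 64.9 + 41·(16 − 16.4)/23 = 64.2°C, outside 46.6–58.8°C ✗; length 23 ✓ — fails.

F1 and F4.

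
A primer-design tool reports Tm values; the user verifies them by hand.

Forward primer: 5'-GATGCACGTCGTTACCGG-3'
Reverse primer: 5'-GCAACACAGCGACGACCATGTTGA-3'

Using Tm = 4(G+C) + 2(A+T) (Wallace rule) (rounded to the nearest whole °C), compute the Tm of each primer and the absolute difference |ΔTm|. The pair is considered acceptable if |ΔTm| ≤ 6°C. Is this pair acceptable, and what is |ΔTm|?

Forward: A=3 T=4 G=6 C=5 → Tm = 2·7 + 4·11 = 58°C.
Reverse: A=8 T=3 G=6 C=7 → Tm = 2·11 + 4·13 = 74°C.
|ΔTm| = |58 − 74| = 16°C, > 6°C.

|ΔTm| = 16°C; the pair is not acceptable.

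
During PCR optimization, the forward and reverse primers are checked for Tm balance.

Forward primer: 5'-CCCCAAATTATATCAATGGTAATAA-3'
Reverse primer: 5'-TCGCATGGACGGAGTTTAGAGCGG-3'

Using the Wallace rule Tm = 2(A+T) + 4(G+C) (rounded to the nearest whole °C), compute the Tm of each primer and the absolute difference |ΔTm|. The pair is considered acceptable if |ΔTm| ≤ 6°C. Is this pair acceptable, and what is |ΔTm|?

|ΔTm| = 12°C; the pair is not acceptable.

Forward: A=11 T=7 G=2 C=5 → Tm = 2·18 + 4·7 = 64°C.
Reverse: A=5 T=5 G=10 C=4 → Tm = 2·10 + 4·14 = 76°C.
|ΔTm| = |64 − 76| = 12°C, > 6°C.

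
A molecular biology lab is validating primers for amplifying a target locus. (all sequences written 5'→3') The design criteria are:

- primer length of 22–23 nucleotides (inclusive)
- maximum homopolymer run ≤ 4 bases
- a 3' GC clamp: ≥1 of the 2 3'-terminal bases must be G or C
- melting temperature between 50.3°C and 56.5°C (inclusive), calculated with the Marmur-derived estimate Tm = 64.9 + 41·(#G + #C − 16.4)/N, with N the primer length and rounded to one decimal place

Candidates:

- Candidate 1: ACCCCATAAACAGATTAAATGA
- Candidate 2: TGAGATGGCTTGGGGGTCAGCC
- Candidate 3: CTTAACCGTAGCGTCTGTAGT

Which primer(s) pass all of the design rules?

Candidate 1 (22 nt, A=11 T=4 G=2 C=5): length 22 ✓; longest run = 4 ✓; 3' end GA has 1 G/C ✓; Tm = 64.9 + 41·(7 − 16.4)/22 = 47.4°C, outside 50.3–56.5°C ✗ — fails.
Candidate 2 (22 nt, A=3 T=5 G=10 C=4): length 22 ✓; longest run = 5, exceeds 4 ✗; 3' end CC has 2 G/C ✓; Tm = 64.9 + 41·(14 − 16.4)/22 = 60.4°C, outside 50.3–56.5°C ✗ — fails.
Candidate 3 (21 nt, A=4 T=7 G=5 C=5): length 21, outside 22–23 ✗; longest run = 2 ✓; 3' end GT has 1 G/C ✓; Tm = 64.9 + 41·(10 − 16.4)/21 = 52.4°C ✓ — fails.

None of the candidates satisfy all criteria.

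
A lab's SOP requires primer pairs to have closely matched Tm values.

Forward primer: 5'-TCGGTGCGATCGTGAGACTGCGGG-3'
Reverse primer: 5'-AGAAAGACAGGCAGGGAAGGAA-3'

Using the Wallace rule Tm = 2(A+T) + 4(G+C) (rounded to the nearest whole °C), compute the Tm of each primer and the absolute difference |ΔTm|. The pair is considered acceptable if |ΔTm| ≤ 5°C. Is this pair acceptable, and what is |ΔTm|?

|ΔTm| = 14°C; the pair is not acceptable.

Forward: A=3 T=5 G=11 C=5 → Tm = 2·8 + 4·16 = 80°C.
Reverse: A=11 T=0 G=9 C=2 → Tm = 2·11 + 4·11 = 66°C.
|ΔTm| = |80 − 66| = 14°C, > 5°C.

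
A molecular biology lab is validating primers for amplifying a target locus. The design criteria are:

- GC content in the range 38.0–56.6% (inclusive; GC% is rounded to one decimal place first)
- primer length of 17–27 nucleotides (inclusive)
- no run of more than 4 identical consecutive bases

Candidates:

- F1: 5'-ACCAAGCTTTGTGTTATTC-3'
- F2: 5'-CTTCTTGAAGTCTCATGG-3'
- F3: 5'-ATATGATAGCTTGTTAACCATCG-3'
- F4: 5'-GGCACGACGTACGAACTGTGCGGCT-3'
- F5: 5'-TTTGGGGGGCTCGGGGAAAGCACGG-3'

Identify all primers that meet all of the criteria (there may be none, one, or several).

F2 only.

F1 (19 nt, A=4 T=8 G=3 C=4): GC 7/19 = 36.8%, outside 38.0–56.6% ✗; length 19 ✓; longest run = 3 ✓ — fails.
F2 (18 nt, A=3 T=7 G=4 C=4): GC 8/18 = 44.4% ✓; length 18 ✓; longest run = 2 ✓ — passes.
F3 (23 nt, A=7 T=8 G=4 C=4): GC 8/23 = 34.8%, outside 38.0–56.6% ✗; length 23 ✓; longest run = 2 ✓ — fails.
F4 (25 nt, A=5 T=4 G=9 C=7): GC 16/25 = 64.0%, outside 38.0–56.6% ✗; length 25 ✓; longest run = 2 ✓ — fails.
F5 (25 nt, A=4 T=4 G=13 C=4): GC 17/25 = 68.0%, outside 38.0–56.6% ✗; length 25 ✓; longest run = 6, exceeds 4 ✗ — fails.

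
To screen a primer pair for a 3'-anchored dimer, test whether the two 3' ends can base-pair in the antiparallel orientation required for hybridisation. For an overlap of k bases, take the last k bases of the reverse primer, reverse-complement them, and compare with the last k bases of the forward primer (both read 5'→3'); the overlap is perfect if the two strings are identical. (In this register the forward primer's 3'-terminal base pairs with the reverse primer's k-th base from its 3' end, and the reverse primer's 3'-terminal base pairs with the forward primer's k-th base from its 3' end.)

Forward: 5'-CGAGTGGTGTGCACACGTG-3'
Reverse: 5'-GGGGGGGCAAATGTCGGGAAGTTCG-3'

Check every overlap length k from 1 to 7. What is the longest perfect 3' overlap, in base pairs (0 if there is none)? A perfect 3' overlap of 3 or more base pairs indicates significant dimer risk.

Longest perfect overlap: 0 complementary base pairs; below the dimer-risk threshold (threshold 3).

Last 7 bases (5'→3') — forward …ACACGTG, reverse …AAGTTCG.
Reverse complement of the reverse primer's last 7 bases: CGAACTT; its first k bases are the reverse complement of the reverse primer's last k bases, so a perfect k-base overlap needs the forward primer's last k bases to equal them.
Comparing (forward last k vs required): k=1: G vs C ✗; k=2: TG vs CG ✗; k=3: GTG vs CGA ✗; k=4: CGTG vs CGAA ✗; k=5: ACGTG vs CGAAC ✗; k=6: CACGTG vs CGAACT ✗; k=7: ACACGTG vs CGAACTT ✗.
No overlap length from 1 to 7 is perfect, so the longest perfect 3' overlap is 0.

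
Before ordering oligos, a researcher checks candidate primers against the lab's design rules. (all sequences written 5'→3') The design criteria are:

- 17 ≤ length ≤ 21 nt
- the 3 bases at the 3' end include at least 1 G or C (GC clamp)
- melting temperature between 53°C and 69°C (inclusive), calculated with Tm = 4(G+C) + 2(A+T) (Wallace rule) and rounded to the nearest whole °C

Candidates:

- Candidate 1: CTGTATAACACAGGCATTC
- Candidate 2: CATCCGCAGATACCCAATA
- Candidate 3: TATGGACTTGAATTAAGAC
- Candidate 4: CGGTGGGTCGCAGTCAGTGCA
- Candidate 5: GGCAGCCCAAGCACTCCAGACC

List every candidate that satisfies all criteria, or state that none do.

Candidate 1 (19 nt, A=6 T=5 G=3 C=5): length 19 ✓; 3' end TTC has 1 G/C ✓; Tm = 2·11 + 4·8 = 54°C ✓ — passes.
Candidate 2 (19 nt, A=7 T=3 G=2 C=7): length 19 ✓; 3' end ATA has 0 G/C, need ≥1 ✗; Tm = 2·10 + 4·9 = 56°C ✓ — fails.
Candidate 3 (19 nt, A=7 T=6 G=4 C=2): length 19 ✓; 3' end GAC has 2 G/C ✓; Tm = 2·13 + 4·6 = 50°C, outside 53–69°C ✗ — fails.
Candidate 4 (21 nt, A=3 T=4 G=9 C=5): length 21 ✓; 3' end GCA has 2 G/C ✓; Tm = 2·7 + 4·14 = 70°C, outside 53–69°C ✗ — fails.
Candidate 5 (22 nt, A=6 T=1 G=5 C=10): length 22, outside 17–21 ✗; 3' end ACC has 2 G/C ✓; Tm = 2·7 + 4·15 = 74°C, outside 53–69°C ✗ — fails.

Candidate 1 only.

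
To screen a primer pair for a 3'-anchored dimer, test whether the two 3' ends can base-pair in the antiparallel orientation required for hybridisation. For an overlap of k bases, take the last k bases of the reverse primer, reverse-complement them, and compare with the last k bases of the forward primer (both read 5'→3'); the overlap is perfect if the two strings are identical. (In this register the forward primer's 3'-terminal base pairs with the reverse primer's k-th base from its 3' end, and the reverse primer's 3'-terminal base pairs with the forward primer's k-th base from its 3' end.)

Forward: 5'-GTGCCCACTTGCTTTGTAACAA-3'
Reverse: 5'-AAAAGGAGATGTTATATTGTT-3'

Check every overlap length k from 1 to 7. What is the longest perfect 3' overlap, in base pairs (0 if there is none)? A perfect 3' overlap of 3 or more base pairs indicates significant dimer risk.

Last 7 bases (5'→3') — forward …GTAACAA, reverse …TATTGTT.
Reverse complement of the reverse primer's last 7 bases: AACAATA; its first k bases are the reverse complement of the reverse primer's last k bases, so a perfect k-base overlap needs the forward primer's last k bases to equal them.
Comparing (forward last k vs required): k=1: A vs A ✓; k=2: AA vs AA ✓; k=3: CAA vs AAC ✗; k=4: ACAA vs AACA ✗; k=5: AACAA vs AACAA ✓; k=6: TAACAA vs AACAAT ✗; k=7: GTAACAA vs AACAATA ✗.
Perfect overlaps at k = 1, 2, 5; the largest is 5.

Longest perfect overlap: 5 complementary base pairs; significant dimer risk (threshold 3).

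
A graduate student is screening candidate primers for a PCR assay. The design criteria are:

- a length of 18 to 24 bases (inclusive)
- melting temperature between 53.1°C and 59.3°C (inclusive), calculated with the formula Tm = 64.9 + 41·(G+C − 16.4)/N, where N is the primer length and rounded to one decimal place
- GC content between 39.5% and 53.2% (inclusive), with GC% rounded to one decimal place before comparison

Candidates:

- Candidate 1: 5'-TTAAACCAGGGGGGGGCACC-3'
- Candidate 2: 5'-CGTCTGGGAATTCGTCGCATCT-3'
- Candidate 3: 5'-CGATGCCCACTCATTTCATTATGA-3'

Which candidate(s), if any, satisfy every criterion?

Candidate 1 (20 nt, A=5 T=2 G=8 C=5): length 20 ✓; Tm = 64.9 + 41·(13 − 16.4)/20 = 57.9°C ✓; GC 13/20 = 65.0%, outside 39.5–53.2% ✗ — fails.
Candidate 2 (22 nt, A=3 T=7 G=6 C=6): length 22 ✓; Tm = 64.9 + 41·(12 − 16.4)/22 = 56.7°C ✓; GC 12/22 = 54.5%, outside 39.5–53.2% ✗ — fails.
Candidate 3 (24 nt, A=6 T=8 G=3 C=7): length 24 ✓; Tm = 64.9 + 41·(10 − 16.4)/24 = 54.0°C ✓; GC 10/24 = 41.7% ✓ — passes.

Candidate 3 only.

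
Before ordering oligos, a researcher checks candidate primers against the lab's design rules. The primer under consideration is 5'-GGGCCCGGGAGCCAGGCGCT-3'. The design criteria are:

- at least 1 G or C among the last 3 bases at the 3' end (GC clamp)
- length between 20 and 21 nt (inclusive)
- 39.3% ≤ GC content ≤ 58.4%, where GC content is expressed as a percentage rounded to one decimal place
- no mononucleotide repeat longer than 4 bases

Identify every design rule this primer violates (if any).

Base counts: A=2, T=1, G=10, C=7 (length 20).
GC clamp: 3' end GCT has 2 G/C ✓
length: length 20 ✓
GC content: GC 17/20 = 85.0%, outside 39.3–58.4% ✗
homopolymer run: longest run = 3 ✓

Fails: GC content.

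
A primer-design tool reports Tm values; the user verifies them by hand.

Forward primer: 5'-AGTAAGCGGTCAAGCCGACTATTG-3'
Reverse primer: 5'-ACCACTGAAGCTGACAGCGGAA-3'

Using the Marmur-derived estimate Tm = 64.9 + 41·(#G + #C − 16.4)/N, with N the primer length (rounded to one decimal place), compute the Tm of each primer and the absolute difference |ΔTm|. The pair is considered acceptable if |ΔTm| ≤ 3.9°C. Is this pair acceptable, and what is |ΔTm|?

|ΔTm| = 0.7°C; the pair is acceptable.

Forward: G+C = 12, N = 24 → Tm = 64.9 + 41·(12 − 16.4)/24 = 57.4°C.
Reverse: G+C = 12, N = 22 → Tm = 64.9 + 41·(12 − 16.4)/22 = 56.7°C.
|ΔTm| = |57.4 − 56.7| = 0.7°C, ≤ 3.9°C.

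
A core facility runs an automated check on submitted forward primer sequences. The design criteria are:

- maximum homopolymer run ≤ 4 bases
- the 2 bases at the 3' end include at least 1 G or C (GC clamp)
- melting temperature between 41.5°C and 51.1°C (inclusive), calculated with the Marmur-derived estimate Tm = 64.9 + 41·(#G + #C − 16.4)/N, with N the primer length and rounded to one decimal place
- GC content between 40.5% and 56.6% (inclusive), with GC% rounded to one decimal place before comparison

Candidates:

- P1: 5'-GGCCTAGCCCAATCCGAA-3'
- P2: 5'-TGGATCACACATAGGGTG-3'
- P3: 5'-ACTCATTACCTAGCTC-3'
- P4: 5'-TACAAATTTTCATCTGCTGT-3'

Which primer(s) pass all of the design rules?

P2 only.

P1 (18 nt, A=5 T=2 G=4 C=7): longest run = 3 ✓; 3' end AA has 0 G/C, need ≥1 ✗; Tm = 64.9 + 41·(11 − 16.4)/18 = 52.6°C, outside 41.5–51.1°C ✗; GC 11/18 = 61.1%, outside 40.5–56.6% ✗ — fails.
P2 (18 nt, A=5 T=4 G=6 C=3): longest run = 3 ✓; 3' end TG has 1 G/C ✓; Tm = 64.9 + 41·(9 − 16.4)/18 = 48.0°C ✓; GC 9/18 = 50.0% ✓ — passes.
P3 (16 nt, A=4 T=5 G=1 C=6): longest run = 2 ✓; 3' end TC has 1 G/C ✓; Tm = 64.9 + 41·(7 − 16.4)/16 = 40.8°C, outside 41.5–51.1°C ✗; GC 7/16 = 43.8% ✓ — fails.
P4 (20 nt, A=5 T=9 G=2 C=4): longest run = 4 ✓; 3' end GT has 1 G/C ✓; Tm = 64.9 + 41·(6 − 16.4)/20 = 43.6°C ✓; GC 6/20 = 30.0%, outside 40.5–56.6% ✗ — fails.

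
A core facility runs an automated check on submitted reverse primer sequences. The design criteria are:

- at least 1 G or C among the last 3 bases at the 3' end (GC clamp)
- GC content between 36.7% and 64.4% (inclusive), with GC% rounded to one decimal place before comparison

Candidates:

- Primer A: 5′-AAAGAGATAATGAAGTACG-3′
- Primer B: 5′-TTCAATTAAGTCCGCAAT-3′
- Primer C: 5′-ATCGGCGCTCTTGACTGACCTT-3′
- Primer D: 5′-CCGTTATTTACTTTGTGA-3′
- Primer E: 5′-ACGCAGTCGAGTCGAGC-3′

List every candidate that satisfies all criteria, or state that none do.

Primer A (19 nt, A=10 T=3 G=5 C=1): 3' end ACG has 2 G/C ✓; GC 6/19 = 31.6%, outside 36.7–64.4% ✗ — fails.
Primer B (18 nt, A=6 T=6 G=2 C=4): 3' end AAT has 0 G/C, need ≥1 ✗; GC 6/18 = 33.3%, outside 36.7–64.4% ✗ — fails.
Primer C (22 nt, A=3 T=7 G=5 C=7): 3' end CTT has 1 G/C ✓; GC 12/22 = 54.5% ✓ — passes.
Primer D (18 nt, A=3 T=9 G=3 C=3): 3' end TGA has 1 G/C ✓; GC 6/18 = 33.3%, outside 36.7–64.4% ✗ — fails.
Primer E (17 nt, A=4 T=2 G=6 C=5): 3' end AGC has 2 G/C ✓; GC 11/17 = 64.7%, outside 36.7–64.4% ✗ — fails.

Primer C only.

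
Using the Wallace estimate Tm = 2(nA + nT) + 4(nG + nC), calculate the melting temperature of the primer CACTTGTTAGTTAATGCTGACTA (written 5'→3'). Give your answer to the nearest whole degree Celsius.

Base counts: A=6, T=9, G=4, C=4 (length 23).
Tm = 2·(6+9) + 4·(4+4) = 2·15 + 4·8 = 30 + 32 = 62°C.

62°C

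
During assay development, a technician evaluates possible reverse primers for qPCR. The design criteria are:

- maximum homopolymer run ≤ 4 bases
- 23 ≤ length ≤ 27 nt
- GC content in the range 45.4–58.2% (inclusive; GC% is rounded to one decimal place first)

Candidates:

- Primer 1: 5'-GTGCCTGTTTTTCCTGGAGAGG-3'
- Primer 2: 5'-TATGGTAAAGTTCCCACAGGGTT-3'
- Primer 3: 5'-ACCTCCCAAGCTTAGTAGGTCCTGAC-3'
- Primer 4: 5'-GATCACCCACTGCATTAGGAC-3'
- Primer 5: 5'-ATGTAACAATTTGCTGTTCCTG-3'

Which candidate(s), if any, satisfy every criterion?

Primer 1 (22 nt, A=2 T=8 G=8 C=4): longest run = 5, exceeds 4 ✗; length 22, outside 23–27 ✗; GC 12/22 = 54.5% ✓ — fails.
Primer 2 (23 nt, A=6 T=7 G=6 C=4): longest run = 3 ✓; length 23 ✓; GC 10/23 = 43.5%, outside 45.4–58.2% ✗ — fails.
Primer 3 (26 nt, A=6 T=6 G=5 C=9): longest run = 3 ✓; length 26 ✓; GC 14/26 = 53.8% ✓ — passes.
Primer 4 (21 nt, A=6 T=4 G=4 C=7): longest run = 3 ✓; length 21, outside 23–27 ✗; GC 11/21 = 52.4% ✓ — fails.
Primer 5 (22 nt, A=5 T=9 G=4 C=4): longest run = 3 ✓; length 22, outside 23–27 ✗; GC 8/22 = 36.4%, outside 45.4–58.2% ✗ — fails.

Primer 3 only.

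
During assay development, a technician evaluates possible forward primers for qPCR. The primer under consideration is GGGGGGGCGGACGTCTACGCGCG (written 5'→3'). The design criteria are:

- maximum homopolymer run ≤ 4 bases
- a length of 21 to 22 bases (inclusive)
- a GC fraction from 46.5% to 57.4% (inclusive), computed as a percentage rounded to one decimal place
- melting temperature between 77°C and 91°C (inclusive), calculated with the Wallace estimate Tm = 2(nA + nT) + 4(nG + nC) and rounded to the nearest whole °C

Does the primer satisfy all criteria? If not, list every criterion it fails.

Base counts: A=2, T=2, G=13, C=6 (length 23).
homopolymer run: longest run = 7, exceeds 4 ✗
length: length 23, outside 21–22 ✗
GC content: GC 19/23 = 82.6%, outside 46.5–57.4% ✗
Tm: Tm = 2·4 + 4·19 = 84°C ✓

Fails: homopolymer run, length, GC content.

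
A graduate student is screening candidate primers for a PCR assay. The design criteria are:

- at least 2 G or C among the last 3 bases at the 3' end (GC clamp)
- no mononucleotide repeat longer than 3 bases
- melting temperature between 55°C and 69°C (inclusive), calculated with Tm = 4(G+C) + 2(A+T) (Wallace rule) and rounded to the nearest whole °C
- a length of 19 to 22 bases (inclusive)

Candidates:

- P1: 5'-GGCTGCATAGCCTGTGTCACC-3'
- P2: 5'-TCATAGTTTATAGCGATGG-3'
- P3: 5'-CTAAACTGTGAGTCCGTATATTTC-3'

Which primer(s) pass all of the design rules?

P1 only.

P1 (21 nt, A=3 T=5 G=6 C=7): 3' end ACC has 2 G/C ✓; longest run = 2 ✓; Tm = 2·8 + 4·13 = 68°C ✓; length 21 ✓ — passes.
P2 (19 nt, A=5 T=7 G=5 C=2): 3' end TGG has 2 G/C ✓; longest run = 3 ✓; Tm = 2·12 + 4·7 = 52°C, outside 55–69°C ✗; length 19 ✓ — fails.
P3 (24 nt, A=6 T=9 G=4 C=5): 3' end TTC has 1 G/C, need ≥2 ✗; longest run = 3 ✓; Tm = 2·15 + 4·9 = 66°C ✓; length 24, outside 19–22 ✗ — fails.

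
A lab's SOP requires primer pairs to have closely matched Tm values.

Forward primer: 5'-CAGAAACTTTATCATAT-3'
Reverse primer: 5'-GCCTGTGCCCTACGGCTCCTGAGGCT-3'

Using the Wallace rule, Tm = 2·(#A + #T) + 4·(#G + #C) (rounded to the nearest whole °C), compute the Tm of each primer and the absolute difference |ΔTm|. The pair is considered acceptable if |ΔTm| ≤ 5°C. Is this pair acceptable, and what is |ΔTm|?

|ΔTm| = 46°C; the pair is not acceptable.

Forward: A=7 T=6 G=1 C=3 → Tm = 2·13 + 4·4 = 42°C.
Reverse: A=2 T=6 G=8 C=10 → Tm = 2·8 + 4·18 = 88°C.
|ΔTm| = |42 − 88| = 46°C, > 5°C.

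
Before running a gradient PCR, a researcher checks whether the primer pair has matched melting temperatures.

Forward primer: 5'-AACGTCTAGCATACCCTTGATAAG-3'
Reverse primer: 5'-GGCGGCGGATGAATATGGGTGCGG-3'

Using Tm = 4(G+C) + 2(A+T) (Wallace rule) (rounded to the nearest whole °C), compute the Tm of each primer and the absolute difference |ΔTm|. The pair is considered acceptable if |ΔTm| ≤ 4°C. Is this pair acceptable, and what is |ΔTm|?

|ΔTm| = 12°C; the pair is not acceptable.

Forward: A=8 T=6 G=4 C=6 → Tm = 2·14 + 4·10 = 68°C.
Reverse: A=4 T=4 G=13 C=3 → Tm = 2·8 + 4·16 = 80°C.
|ΔTm| = |68 − 80| = 12°C, > 4°C.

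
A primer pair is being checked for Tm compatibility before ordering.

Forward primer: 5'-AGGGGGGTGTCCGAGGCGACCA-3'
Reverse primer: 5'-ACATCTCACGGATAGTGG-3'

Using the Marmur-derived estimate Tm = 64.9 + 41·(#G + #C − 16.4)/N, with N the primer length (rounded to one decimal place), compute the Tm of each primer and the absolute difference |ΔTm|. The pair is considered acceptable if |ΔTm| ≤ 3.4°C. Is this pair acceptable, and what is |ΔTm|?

|ΔTm| = 16.2°C; the pair is not acceptable.

Forward: G+C = 16, N = 22 → Tm = 64.9 + 41·(16 − 16.4)/22 = 64.2°C.
Reverse: G+C = 9, N = 18 → Tm = 64.9 + 41·(9 − 16.4)/18 = 48.0°C.
|ΔTm| = |64.2 − 48.0| = 16.2°C, > 3.4°C.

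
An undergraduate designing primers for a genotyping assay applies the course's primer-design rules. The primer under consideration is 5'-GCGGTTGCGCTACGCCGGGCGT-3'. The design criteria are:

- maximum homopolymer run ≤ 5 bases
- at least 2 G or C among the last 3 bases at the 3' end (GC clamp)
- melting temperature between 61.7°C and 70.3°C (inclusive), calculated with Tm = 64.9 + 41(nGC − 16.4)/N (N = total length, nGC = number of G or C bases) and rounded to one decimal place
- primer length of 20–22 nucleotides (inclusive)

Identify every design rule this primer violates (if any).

Meets all criteria.

Base counts: A=1, T=4, G=10, C=7 (length 22).
homopolymer run: longest run = 3 ✓
GC clamp: 3' end CGT has 2 G/C ✓
Tm: Tm = 64.9 + 41·(17 − 16.4)/22 = 66.0°C ✓
length: length 22 ✓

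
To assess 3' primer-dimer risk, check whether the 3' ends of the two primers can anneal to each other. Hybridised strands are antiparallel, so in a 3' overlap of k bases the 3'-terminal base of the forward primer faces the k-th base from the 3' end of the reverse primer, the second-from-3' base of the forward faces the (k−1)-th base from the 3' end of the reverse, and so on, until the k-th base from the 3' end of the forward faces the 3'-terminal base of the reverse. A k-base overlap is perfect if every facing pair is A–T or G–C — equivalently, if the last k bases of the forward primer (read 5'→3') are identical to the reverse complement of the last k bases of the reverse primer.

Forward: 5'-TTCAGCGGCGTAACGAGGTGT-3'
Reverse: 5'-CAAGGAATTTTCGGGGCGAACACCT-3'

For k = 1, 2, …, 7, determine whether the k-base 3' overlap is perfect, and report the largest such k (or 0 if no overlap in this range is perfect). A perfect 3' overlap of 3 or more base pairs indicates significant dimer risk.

Longest perfect overlap: 6 complementary base pairs; significant dimer risk (threshold 3).

Last 7 bases (5'→3') — forward …GAGGTGT, reverse …AACACCT.
Reverse complement of the reverse primer's last 7 bases: AGGTGTT; its first k bases are the reverse complement of the reverse primer's last k bases, so a perfect k-base overlap needs the forward primer's last k bases to equal them.
Comparing (forward last k vs required): k=1: T vs A ✗; k=2: GT vs AG ✗; k=3: TGT vs AGG ✗; k=4: GTGT vs AGGT ✗; k=5: GGTGT vs AGGTG ✗; k=6: AGGTGT vs AGGTGT ✓; k=7: GAGGTGT vs AGGTGTT ✗.
Only k = 6 is perfect, so the longest perfect 3' overlap is 6.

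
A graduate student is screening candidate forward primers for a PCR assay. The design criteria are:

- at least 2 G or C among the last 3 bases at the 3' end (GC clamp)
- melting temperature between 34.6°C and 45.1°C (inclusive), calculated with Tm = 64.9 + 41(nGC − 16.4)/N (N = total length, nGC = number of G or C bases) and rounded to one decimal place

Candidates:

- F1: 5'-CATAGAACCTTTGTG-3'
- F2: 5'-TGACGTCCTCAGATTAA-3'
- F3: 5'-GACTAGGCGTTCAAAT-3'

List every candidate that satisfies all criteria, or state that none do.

F1 only.

F1 (15 nt, A=4 T=5 G=3 C=3): 3' end GTG has 2 G/C ✓; Tm = 64.9 + 41·(6 − 16.4)/15 = 36.5°C ✓ — passes.
F2 (17 nt, A=5 T=5 G=3 C=4): 3' end TAA has 0 G/C, need ≥2 ✗; Tm = 64.9 + 41·(7 − 16.4)/17 = 42.2°C ✓ — fails.
F3 (16 nt, A=5 T=4 G=4 C=3): 3' end AAT has 0 G/C, need ≥2 ✗; Tm = 64.9 + 41·(7 − 16.4)/16 = 40.8°C ✓ — fails.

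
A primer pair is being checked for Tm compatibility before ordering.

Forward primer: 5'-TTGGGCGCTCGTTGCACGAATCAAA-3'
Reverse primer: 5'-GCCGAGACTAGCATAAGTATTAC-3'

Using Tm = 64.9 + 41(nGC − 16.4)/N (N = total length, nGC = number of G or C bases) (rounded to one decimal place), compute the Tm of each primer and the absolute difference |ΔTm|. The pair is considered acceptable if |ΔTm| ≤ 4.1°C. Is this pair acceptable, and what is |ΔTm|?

Forward: G+C = 13, N = 25 → Tm = 64.9 + 41·(13 − 16.4)/25 = 59.3°C.
Reverse: G+C = 10, N = 23 → Tm = 64.9 + 41·(10 − 16.4)/23 = 53.5°C.
|ΔTm| = |59.3 − 53.5| = 5.8°C, > 4.1°C.

|ΔTm| = 5.8°C; the pair is not acceptable.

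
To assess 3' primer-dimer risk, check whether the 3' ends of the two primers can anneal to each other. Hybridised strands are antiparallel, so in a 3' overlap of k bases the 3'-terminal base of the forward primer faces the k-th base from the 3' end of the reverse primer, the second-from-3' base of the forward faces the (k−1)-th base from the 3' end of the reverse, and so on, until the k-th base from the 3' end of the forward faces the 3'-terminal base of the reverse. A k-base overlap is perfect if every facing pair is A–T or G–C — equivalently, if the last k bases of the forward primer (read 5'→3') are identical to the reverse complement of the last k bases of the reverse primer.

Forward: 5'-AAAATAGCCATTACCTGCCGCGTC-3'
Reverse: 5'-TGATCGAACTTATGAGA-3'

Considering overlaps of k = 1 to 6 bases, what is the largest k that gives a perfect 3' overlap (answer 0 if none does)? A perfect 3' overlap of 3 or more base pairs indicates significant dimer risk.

Longest perfect overlap: 2 complementary base pairs; below the dimer-risk threshold (threshold 3).

Last 6 bases (5'→3') — forward …CGCGTC, reverse …ATGAGA.
Reverse complement of the reverse primer's last 6 bases: TCTCAT; its first k bases are the reverse complement of the reverse primer's last k bases, so a perfect k-base overlap needs the forward primer's last k bases to equal them.
Comparing (forward last k vs required): k=1: C vs T ✗; k=2: TC vs TC ✓; k=3: GTC vs TCT ✗; k=4: CGTC vs TCTC ✗; k=5: GCGTC vs TCTCA ✗; k=6: CGCGTC vs TCTCAT ✗.
Only k = 2 is perfect, so the longest perfect 3' overlap is 2.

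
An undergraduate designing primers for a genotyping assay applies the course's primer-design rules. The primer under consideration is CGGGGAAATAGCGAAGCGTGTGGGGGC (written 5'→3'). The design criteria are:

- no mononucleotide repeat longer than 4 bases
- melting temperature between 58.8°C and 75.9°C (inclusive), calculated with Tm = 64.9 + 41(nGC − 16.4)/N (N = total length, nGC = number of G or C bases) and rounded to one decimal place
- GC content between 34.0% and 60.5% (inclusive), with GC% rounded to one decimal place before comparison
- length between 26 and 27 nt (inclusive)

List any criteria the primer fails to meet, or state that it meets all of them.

Base counts: A=6, T=3, G=14, C=4 (length 27).
homopolymer run: longest run = 5, exceeds 4 ✗
Tm: Tm = 64.9 + 41·(18 − 16.4)/27 = 67.3°C ✓
GC content: GC 18/27 = 66.7%, outside 34.0–60.5% ✗
length: length 27 ✓

Fails: homopolymer run, GC content.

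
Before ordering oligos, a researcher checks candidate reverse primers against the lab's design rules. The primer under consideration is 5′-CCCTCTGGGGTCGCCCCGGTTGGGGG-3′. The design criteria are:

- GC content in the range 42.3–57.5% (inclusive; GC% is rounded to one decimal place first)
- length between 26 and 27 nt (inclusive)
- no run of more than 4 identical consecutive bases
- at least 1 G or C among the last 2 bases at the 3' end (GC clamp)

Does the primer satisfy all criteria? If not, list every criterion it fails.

Fails: GC content, homopolymer run.

Base counts: A=0, T=5, G=12, C=9 (length 26).
GC content: GC 21/26 = 80.8%, outside 42.3–57.5% ✗
length: length 26 ✓
homopolymer run: longest run = 5, exceeds 4 ✗
GC clamp: 3' end GG has 2 G/C ✓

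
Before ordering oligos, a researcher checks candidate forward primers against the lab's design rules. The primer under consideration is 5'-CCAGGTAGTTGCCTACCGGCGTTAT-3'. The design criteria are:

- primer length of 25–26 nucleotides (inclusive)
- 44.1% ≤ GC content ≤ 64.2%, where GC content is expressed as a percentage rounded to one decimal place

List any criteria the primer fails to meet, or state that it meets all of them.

Meets all criteria.

Base counts: A=4, T=7, G=7, C=7 (length 25).
length: length 25 ✓
GC content: GC 14/25 = 56.0% ✓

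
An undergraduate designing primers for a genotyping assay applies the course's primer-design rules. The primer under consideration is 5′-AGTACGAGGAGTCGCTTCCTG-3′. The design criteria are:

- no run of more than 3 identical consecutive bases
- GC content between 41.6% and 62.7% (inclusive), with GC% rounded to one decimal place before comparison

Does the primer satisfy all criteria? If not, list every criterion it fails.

Meets all criteria.

Base counts: A=4, T=5, G=7, C=5 (length 21).
homopolymer run: longest run = 2 ✓
GC content: GC 12/21 = 57.1% ✓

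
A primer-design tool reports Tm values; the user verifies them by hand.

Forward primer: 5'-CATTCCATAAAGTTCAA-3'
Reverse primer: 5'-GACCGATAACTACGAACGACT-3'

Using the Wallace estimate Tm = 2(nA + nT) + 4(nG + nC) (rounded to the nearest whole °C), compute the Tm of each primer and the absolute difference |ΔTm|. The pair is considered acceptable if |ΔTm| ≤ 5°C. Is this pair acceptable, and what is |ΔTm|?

Forward: A=7 T=5 G=1 C=4 → Tm = 2·12 + 4·5 = 44°C.
Reverse: A=8 T=3 G=4 C=6 → Tm = 2·11 + 4·10 = 62°C.
|ΔTm| = |44 − 62| = 18°C, > 5°C.

|ΔTm| = 18°C; the pair is not acceptable.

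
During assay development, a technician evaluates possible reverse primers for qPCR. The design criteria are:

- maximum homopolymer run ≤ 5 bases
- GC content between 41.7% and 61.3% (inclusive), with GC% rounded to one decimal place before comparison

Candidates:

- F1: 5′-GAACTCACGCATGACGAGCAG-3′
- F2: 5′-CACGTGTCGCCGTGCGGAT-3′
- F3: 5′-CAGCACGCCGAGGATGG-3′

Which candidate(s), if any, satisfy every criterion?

F1 (21 nt, A=7 T=2 G=6 C=6): longest run = 2 ✓; GC 12/21 = 57.1% ✓ — passes.
F2 (19 nt, A=2 T=4 G=7 C=6): longest run = 2 ✓; GC 13/19 = 68.4%, outside 41.7–61.3% ✗ — fails.
F3 (17 nt, A=4 T=1 G=7 C=5): longest run = 2 ✓; GC 12/17 = 70.6%, outside 41.7–61.3% ✗ — fails.

F1 only.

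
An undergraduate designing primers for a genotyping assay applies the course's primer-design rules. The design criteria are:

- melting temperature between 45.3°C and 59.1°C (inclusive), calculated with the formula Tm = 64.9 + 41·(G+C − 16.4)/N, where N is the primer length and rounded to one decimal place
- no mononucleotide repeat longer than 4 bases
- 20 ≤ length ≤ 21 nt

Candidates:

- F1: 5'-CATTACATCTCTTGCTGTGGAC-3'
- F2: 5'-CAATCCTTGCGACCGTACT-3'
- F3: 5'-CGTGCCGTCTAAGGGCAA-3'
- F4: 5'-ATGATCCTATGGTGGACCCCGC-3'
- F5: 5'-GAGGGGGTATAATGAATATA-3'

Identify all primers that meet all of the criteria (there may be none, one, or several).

None of the candidates satisfy all criteria.

F1 (22 nt, A=4 T=8 G=4 C=6): Tm = 64.9 + 41·(10 − 16.4)/22 = 53.0°C ✓; longest run = 2 ✓; length 22, outside 20–21 ✗ — fails.
F2 (19 nt, A=4 T=5 G=3 C=7): Tm = 64.9 + 41·(10 − 16.4)/19 = 51.1°C ✓; longest run = 2 ✓; length 19, outside 20–21 ✗ — fails.
F3 (18 nt, A=4 T=3 G=6 C=5): Tm = 64.9 + 41·(11 − 16.4)/18 = 52.6°C ✓; longest run = 3 ✓; length 18, outside 20–21 ✗ — fails.
F4 (22 nt, A=4 T=5 G=6 C=7): Tm = 64.9 + 41·(13 − 16.4)/22 = 58.6°C ✓; longest run = 4 ✓; length 22, outside 20–21 ✗ — fails.
F5 (20 nt, A=8 T=5 G=7 C=0): Tm = 64.9 + 41·(7 − 16.4)/20 = 45.6°C ✓; longest run = 5, exceeds 4 ✗; length 20 ✓ — fails.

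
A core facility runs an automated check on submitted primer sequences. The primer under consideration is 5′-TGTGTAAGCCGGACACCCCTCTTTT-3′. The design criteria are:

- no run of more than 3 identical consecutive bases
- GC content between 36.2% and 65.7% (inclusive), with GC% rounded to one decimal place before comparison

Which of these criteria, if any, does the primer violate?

Base counts: A=4, T=8, G=5, C=8 (length 25).
homopolymer run: longest run = 4, exceeds 3 ✗
GC content: GC 13/25 = 52.0% ✓

Fails: homopolymer run.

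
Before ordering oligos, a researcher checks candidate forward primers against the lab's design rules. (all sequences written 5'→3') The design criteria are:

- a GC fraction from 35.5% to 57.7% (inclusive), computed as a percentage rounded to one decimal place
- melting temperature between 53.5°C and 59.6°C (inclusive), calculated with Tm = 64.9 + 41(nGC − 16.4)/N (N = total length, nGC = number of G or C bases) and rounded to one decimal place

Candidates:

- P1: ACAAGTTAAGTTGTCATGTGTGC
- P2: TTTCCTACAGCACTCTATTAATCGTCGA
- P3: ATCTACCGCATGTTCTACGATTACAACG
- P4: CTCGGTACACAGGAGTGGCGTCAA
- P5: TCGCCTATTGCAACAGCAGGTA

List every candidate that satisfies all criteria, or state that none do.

P1 (23 nt, A=6 T=8 G=6 C=3): GC 9/23 = 39.1% ✓; Tm = 64.9 + 41·(9 − 16.4)/23 = 51.7°C, outside 53.5–59.6°C ✗ — fails.
P2 (28 nt, A=7 T=10 G=3 C=8): GC 11/28 = 39.3% ✓; Tm = 64.9 + 41·(11 − 16.4)/28 = 57.0°C ✓ — passes.
P3 (28 nt, A=8 T=8 G=4 C=8): GC 12/28 = 42.9% ✓; Tm = 64.9 + 41·(12 − 16.4)/28 = 58.5°C ✓ — passes.
P4 (24 nt, A=6 T=4 G=8 C=6): GC 14/24 = 58.3%, outside 35.5–57.7% ✗; Tm = 64.9 + 41·(14 − 16.4)/24 = 60.8°C, outside 53.5–59.6°C ✗ — fails.
P5 (22 nt, A=6 T=5 G=5 C=6): GC 11/22 = 50.0% ✓; Tm = 64.9 + 41·(11 − 16.4)/22 = 54.8°C ✓ — passes.

P2, P3 and P5.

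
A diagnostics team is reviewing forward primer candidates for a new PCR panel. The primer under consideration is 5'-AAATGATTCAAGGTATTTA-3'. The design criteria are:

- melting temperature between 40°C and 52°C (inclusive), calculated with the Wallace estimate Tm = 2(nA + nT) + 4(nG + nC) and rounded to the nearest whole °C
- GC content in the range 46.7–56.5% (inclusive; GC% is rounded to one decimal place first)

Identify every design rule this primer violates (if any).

Fails: GC content.

Base counts: A=8, T=7, G=3, C=1 (length 19).
Tm: Tm = 2·15 + 4·4 = 46°C ✓
GC content: GC 4/19 = 21.1%, outside 46.7–56.5% ✗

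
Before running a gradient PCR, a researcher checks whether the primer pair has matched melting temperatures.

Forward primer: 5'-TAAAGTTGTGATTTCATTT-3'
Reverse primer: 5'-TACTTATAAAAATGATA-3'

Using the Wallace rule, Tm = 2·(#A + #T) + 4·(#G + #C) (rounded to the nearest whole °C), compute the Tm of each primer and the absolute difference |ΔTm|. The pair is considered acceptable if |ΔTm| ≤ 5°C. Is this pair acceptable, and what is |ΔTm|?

Forward: A=5 T=10 G=3 C=1 → Tm = 2·15 + 4·4 = 46°C.
Reverse: A=9 T=6 G=1 C=1 → Tm = 2·15 + 4·2 = 38°C.
|ΔTm| = |46 − 38| = 8°C, > 5°C.

|ΔTm| = 8°C; the pair is not acceptable.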